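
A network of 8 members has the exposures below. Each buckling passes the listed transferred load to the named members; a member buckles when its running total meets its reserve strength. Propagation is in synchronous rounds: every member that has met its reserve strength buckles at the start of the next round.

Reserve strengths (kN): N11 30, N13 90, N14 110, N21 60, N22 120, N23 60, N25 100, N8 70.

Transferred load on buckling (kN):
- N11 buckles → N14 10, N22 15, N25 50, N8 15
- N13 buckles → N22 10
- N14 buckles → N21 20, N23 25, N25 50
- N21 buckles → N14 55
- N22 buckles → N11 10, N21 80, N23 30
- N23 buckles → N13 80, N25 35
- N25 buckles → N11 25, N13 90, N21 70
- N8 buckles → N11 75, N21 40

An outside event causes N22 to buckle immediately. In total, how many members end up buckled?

2

Round 1 — N22 buckles (initial).
  N11: +10 → 10 < 30
  N21: +80 → 80 ≥ 60
  N23: +30 → 30 < 60
Round 2 — N21 buckles.
  N14: +55 → 55 < 110
No further bucklings.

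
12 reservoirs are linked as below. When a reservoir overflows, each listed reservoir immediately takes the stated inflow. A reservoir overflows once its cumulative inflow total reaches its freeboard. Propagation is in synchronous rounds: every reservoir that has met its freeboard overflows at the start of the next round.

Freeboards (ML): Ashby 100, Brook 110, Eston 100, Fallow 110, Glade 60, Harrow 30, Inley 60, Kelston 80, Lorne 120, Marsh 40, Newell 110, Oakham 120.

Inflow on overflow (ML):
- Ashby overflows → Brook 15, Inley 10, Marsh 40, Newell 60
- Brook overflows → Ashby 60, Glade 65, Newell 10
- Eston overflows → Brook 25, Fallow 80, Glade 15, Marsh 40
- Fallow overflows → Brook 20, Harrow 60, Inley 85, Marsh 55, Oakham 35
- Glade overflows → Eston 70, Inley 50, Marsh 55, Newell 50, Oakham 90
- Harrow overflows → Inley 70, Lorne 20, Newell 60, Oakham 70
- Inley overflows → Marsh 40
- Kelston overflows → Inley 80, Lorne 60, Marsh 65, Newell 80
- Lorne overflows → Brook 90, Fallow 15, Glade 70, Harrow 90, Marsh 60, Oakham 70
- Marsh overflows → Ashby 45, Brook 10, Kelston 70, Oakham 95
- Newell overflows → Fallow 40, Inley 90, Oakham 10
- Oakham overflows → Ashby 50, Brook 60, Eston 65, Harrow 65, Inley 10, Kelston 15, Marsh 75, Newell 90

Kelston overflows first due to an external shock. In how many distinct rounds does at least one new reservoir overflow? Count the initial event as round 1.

Round 1 — Kelston overflows (initial).
  Inley: +80 → 80 ≥ 60
  Lorne: +60 → 60 < 120
  Marsh: +65 → 65 ≥ 40
  Newell: +80 → 80 < 110
Round 2 — Inley, Marsh overflow.
  Ashby: +45 → 45 < 100
  Brook: +10 → 10 < 110
  Oakham: +95 → 95 < 120
No further overflows.

2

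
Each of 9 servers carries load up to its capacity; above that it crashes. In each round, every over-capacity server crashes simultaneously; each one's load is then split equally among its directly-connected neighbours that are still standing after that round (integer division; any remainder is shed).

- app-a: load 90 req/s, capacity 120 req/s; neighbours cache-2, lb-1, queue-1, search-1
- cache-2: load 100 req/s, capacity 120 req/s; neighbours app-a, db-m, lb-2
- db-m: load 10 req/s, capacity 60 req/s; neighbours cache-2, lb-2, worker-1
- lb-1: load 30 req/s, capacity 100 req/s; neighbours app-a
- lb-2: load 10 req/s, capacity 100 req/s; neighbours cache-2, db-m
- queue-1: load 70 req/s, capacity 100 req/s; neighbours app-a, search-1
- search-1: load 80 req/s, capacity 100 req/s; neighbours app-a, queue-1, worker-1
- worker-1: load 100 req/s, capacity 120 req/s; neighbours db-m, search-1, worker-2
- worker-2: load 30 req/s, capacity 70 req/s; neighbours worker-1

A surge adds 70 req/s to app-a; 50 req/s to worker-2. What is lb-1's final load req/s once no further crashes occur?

70

Round 1 — app-a at 160 > 120; worker-2 at 80 > 70. app-a, worker-2 crash.
  app-a sheds 160 req/s to cache-2, lb-1, queue-1, search-1: 40 each.
    cache-2: 100+40 = 140 > 120
    lb-1: 30+40 = 70 ≤ 100
    queue-1: 70+40 = 110 > 100
    search-1: 80+40 = 120 > 100
  worker-2 sheds 80 req/s to worker-1: 80 each.
    worker-1: 100+80 = 180 > 120
Round 2 — cache-2, queue-1, search-1, worker-1 crash.
  cache-2 sheds 140 req/s to db-m, lb-2: 70 each.
    db-m: 10+70 = 80 > 60
    lb-2: 10+70 = 80 ≤ 100
  queue-1 sheds 110 req/s: no online neighbours, lost.
  search-1 sheds 120 req/s: no online neighbours, lost.
  worker-1 sheds 180 req/s to db-m: 180 each.
    db-m: 80+180 = 260 > 60
Round 3 — db-m crashes.
  db-m sheds 260 req/s to lb-2: 260 each.
    lb-2: 80+260 = 340 > 100
Round 4 — lb-2 crashes.
  lb-2 sheds 340 req/s: no online neighbours, lost.
No further crashes.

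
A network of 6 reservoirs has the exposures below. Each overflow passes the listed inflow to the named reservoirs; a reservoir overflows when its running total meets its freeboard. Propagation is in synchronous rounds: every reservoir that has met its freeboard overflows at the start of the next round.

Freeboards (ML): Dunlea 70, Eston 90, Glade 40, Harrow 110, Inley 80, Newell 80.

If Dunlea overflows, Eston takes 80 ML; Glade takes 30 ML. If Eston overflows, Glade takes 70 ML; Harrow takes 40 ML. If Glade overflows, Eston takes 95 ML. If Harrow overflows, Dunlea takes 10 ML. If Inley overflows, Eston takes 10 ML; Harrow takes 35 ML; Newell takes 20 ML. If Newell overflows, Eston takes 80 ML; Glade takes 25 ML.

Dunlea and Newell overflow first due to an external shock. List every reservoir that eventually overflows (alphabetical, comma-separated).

Round 1 — Dunlea, Newell overflow (initial).
  Eston: +80+80 → 160 ≥ 90
  Glade: +30+25 → 55 ≥ 40
Round 2 — Eston, Glade overflow.
  Harrow: +40 → 40 < 110
No further overflows.

Dunlea, Eston, Glade, Newell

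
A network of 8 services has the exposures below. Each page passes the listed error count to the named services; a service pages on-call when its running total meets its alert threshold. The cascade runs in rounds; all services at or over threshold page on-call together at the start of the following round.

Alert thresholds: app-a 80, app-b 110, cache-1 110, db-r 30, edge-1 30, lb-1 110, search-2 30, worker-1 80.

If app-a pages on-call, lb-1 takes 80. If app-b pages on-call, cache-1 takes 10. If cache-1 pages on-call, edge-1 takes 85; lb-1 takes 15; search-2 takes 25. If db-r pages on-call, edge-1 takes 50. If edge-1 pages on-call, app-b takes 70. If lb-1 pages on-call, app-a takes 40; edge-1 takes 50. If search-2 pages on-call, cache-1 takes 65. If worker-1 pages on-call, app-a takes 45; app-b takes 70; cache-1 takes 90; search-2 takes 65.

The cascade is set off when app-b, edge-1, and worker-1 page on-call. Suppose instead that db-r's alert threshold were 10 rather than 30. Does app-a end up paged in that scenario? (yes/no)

With db-r's alert threshold at 10:
Round 1 — app-b, edge-1, worker-1 page on-call (initial).
  app-a: +45 → 45 < 80
  cache-1: +10+90 → 100 < 110
  search-2: +65 → 65 ≥ 30
Round 2 — search-2 pages on-call.
  cache-1: +65 → 165 ≥ 110
Round 3 — cache-1 pages on-call.
  lb-1: +15 → 15 < 110
No further pages.

no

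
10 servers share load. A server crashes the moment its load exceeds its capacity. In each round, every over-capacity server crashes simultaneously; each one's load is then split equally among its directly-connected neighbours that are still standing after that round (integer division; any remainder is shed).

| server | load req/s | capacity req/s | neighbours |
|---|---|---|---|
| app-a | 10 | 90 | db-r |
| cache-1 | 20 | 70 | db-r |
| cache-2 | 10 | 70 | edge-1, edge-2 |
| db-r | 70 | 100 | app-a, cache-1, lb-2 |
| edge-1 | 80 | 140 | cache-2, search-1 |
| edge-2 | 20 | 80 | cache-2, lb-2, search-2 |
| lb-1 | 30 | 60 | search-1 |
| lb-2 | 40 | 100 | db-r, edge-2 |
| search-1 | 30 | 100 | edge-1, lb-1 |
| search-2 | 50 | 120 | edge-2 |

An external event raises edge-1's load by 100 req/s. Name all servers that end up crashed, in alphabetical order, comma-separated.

cache-2, edge-1, edge-2, lb-1, search-1

Round 1 — edge-1 at 180 > 140. edge-1 crashes.
  edge-1 sheds 180 req/s to cache-2, search-1: 90 each.
    cache-2: 10+90 = 100 > 70
    search-1: 30+90 = 120 > 100
Round 2 — cache-2, search-1 crash.
  cache-2 sheds 100 req/s to edge-2: 100 each.
    edge-2: 20+100 = 120 > 80
  search-1 sheds 120 req/s to lb-1: 120 each.
    lb-1: 30+120 = 150 > 60
Round 3 — edge-2, lb-1 crash.
  edge-2 sheds 120 req/s to lb-2, search-2: 60 each.
    lb-2: 40+60 = 100 ≤ 100
    search-2: 50+60 = 110 ≤ 120
  lb-1 sheds 150 req/s: no online neighbours, lost.
No further crashes.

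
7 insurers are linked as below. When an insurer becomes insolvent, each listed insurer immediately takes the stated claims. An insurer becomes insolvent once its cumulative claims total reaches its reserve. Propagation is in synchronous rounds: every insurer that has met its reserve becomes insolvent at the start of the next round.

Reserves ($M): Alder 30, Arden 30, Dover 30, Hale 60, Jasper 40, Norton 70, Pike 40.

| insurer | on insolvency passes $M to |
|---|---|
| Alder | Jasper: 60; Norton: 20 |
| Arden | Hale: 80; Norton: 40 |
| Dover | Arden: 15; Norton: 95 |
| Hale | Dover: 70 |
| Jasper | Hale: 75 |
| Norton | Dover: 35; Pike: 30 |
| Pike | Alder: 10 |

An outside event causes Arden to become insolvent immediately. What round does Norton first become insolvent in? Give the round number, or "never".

Round 1 — Arden becomes insolvent (initial).
  Hale: +80 → 80 ≥ 60
  Norton: +40 → 40 < 70
Round 2 — Hale becomes insolvent.
  Dover: +70 → 70 ≥ 30
Round 3 — Dover becomes insolvent.
  Norton: +95 → 135 ≥ 70
Round 4 — Norton becomes insolvent.
  Pike: +30 → 30 < 40
No further insolvencies.

4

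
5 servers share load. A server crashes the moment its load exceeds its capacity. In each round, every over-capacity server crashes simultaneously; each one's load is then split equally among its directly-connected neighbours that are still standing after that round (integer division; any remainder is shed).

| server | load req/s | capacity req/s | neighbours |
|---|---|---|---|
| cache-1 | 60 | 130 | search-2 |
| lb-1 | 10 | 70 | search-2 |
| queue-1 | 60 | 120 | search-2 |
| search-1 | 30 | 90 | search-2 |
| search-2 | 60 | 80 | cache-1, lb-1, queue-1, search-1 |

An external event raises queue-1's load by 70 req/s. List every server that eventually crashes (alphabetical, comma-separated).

Round 1 — queue-1 at 130 > 120. queue-1 crashes.
  queue-1 sheds 130 req/s to search-2: 130 each.
    search-2: 60+130 = 190 > 80
Round 2 — search-2 crashes.
  search-2 sheds 190 req/s to cache-1, lb-1, search-1: 63 each (1 lost).
    cache-1: 60+63 = 123 ≤ 130
    lb-1: 10+63 = 73 > 70
    search-1: 30+63 = 93 > 90
Round 3 — lb-1, search-1 crash.
  lb-1 sheds 73 req/s: no online neighbours, lost.
  search-1 sheds 93 req/s: no online neighbours, lost.
No further crashes.

lb-1, queue-1, search-1, search-2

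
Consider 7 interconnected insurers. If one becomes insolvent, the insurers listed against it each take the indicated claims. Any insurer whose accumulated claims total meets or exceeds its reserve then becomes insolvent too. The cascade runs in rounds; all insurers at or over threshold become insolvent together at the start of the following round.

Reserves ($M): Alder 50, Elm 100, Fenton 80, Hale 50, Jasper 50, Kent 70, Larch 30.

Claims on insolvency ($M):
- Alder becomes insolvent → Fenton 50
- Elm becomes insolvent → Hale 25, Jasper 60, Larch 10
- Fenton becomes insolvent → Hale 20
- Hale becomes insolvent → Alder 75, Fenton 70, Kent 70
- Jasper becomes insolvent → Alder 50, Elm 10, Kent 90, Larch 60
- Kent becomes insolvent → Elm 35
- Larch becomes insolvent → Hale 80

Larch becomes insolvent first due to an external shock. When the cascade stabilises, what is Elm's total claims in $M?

35

Round 1 — Larch becomes insolvent (initial).
  Hale: +80 → 80 ≥ 50
Round 2 — Hale becomes insolvent.
  Alder: +75 → 75 ≥ 50
  Fenton: +70 → 70 < 80
  Kent: +70 → 70 ≥ 70
Round 3 — Alder, Kent become insolvent.
  Elm: +35 → 35 < 100
  Fenton: +50 → 120 ≥ 80
Round 4 — Fenton becomes insolvent.
No further insolvencies.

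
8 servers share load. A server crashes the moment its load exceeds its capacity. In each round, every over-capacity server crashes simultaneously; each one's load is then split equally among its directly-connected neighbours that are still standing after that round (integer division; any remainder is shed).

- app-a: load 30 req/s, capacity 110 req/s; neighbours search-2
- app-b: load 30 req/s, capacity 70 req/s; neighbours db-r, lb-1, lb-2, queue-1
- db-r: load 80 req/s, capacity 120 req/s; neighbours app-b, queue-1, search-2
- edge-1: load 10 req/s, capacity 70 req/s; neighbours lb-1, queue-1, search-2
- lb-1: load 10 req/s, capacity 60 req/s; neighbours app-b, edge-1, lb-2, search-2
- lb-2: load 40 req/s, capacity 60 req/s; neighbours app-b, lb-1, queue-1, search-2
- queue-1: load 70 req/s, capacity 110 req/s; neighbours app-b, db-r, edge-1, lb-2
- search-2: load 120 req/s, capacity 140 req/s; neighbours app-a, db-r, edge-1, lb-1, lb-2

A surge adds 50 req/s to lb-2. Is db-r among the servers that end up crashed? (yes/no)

Round 1 — lb-2 at 90 > 60. lb-2 crashes.
  lb-2 sheds 90 req/s to app-b, lb-1, queue-1, search-2: 22 each (2 lost).
    app-b: 30+22 = 52 ≤ 70
    lb-1: 10+22 = 32 ≤ 60
    queue-1: 70+22 = 92 ≤ 110
    search-2: 120+22 = 142 > 140
Round 2 — search-2 crashes.
  search-2 sheds 142 req/s to app-a, db-r, edge-1, lb-1: 35 each (2 lost).
    app-a: 30+35 = 65 ≤ 110
    db-r: 80+35 = 115 ≤ 120
    edge-1: 10+35 = 45 ≤ 70
    lb-1: 32+35 = 67 > 60
Round 3 — lb-1 crashes.
  lb-1 sheds 67 req/s to app-b, edge-1: 33 each (1 lost).
    app-b: 52+33 = 85 > 70
    edge-1: 45+33 = 78 > 70
Round 4 — app-b, edge-1 crash.
  app-b sheds 85 req/s to db-r, queue-1: 42 each (1 lost).
    db-r: 115+42 = 157 > 120
    queue-1: 92+42 = 134 > 110
  edge-1 sheds 78 req/s to queue-1: 78 each.
    queue-1: 134+78 = 212 > 110
Round 5 — db-r, queue-1 crash.
  db-r sheds 157 req/s: no online neighbours, lost.
  queue-1 sheds 212 req/s: no online neighbours, lost.
No further crashes.

yes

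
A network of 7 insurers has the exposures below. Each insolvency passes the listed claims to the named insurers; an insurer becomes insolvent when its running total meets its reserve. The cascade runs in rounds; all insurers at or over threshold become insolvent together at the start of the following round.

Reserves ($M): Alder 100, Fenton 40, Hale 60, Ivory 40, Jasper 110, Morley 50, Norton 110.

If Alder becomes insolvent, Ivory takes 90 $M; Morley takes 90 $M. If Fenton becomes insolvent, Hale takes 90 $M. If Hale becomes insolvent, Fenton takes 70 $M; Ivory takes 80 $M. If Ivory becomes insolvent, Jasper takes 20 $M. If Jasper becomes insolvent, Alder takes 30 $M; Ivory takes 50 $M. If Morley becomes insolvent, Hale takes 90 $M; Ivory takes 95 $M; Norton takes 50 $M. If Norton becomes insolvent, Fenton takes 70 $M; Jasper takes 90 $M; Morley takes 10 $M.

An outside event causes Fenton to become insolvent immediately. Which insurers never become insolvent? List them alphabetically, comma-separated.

Round 1 — Fenton becomes insolvent (initial).
  Hale: +90 → 90 ≥ 60
Round 2 — Hale becomes insolvent.
  Ivory: +80 → 80 ≥ 40
Round 3 — Ivory becomes insolvent.
  Jasper: +20 → 20 < 110
No further insolvencies.

Alder, Jasper, Morley, Norton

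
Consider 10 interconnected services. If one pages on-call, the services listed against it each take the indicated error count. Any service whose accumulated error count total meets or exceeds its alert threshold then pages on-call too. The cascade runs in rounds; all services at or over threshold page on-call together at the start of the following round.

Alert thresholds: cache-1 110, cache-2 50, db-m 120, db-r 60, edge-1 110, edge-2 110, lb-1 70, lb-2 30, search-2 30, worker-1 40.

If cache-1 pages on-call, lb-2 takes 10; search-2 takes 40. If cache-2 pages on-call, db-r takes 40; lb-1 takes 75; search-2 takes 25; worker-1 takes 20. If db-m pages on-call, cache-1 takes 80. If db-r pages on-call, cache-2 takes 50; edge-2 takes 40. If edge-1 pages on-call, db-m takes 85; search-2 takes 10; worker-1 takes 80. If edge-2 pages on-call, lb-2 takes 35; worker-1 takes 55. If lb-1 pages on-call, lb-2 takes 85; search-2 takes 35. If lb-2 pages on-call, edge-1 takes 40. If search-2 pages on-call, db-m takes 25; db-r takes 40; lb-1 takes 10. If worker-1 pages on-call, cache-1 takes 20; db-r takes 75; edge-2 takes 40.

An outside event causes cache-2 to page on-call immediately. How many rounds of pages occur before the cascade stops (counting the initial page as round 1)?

4

Round 1 — cache-2 pages on-call (initial).
  db-r: +40 → 40 < 60
  lb-1: +75 → 75 ≥ 70
  search-2: +25 → 25 < 30
  worker-1: +20 → 20 < 40
Round 2 — lb-1 pages on-call.
  lb-2: +85 → 85 ≥ 30
  search-2: +35 → 60 ≥ 30
Round 3 — lb-2, search-2 page on-call.
  db-m: +25 → 25 < 120
  db-r: +40 → 80 ≥ 60
  edge-1: +40 → 40 < 110
Round 4 — db-r pages on-call.
  edge-2: +40 → 40 < 110
No further pages.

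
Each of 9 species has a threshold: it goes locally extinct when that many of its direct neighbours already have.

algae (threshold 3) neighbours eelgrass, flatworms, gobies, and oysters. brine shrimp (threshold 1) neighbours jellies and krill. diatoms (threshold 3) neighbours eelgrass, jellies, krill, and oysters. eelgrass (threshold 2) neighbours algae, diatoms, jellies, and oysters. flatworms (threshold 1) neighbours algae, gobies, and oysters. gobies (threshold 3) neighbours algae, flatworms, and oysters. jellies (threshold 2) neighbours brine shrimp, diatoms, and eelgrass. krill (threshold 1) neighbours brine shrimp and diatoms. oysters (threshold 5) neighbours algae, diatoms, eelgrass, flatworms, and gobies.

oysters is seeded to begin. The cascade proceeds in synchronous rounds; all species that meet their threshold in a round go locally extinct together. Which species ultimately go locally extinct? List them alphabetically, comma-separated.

Round 1 — oysters goes locally extinct (initial).
Round 2 — checking thresholds:
  algae: 1 of 4 neighbours < 3, below threshold.
  diatoms: 1 of 4 neighbours < 3, below threshold.
  eelgrass: 1 of 4 neighbours < 2, below threshold.
  flatworms: 1 of 3 neighbours ≥ 1, goes locally extinct.
  gobies: 1 of 3 neighbours < 3, below threshold.
Round 3 — no new extinctions; cascade stops.

flatworms, oysters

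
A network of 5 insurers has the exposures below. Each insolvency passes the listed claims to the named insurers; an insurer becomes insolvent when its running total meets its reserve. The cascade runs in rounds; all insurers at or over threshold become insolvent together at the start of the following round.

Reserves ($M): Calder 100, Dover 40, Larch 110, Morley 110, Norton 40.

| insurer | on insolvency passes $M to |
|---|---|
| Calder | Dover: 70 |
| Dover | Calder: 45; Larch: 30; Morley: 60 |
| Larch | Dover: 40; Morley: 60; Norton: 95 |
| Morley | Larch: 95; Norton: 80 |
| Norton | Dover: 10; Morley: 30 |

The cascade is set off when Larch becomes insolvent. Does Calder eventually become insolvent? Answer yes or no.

Round 1 — Larch becomes insolvent (initial).
  Dover: +40 → 40 ≥ 40
  Morley: +60 → 60 < 110
  Norton: +95 → 95 ≥ 40
Round 2 — Dover, Norton become insolvent.
  Calder: +45 → 45 < 100
  Morley: +60+30 → 150 ≥ 110
Round 3 — Morley becomes insolvent.
No further insolvencies.

no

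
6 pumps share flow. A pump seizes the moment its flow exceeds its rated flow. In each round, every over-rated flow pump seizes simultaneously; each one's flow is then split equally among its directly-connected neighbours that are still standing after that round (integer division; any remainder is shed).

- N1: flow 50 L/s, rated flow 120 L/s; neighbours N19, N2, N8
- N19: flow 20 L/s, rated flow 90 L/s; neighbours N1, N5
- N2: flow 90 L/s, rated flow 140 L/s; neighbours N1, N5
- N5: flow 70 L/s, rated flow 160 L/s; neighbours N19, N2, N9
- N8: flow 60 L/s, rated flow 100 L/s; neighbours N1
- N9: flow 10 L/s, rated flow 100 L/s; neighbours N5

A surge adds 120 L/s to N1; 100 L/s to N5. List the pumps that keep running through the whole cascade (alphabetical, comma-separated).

N9

Round 1 — N1 at 170 > 120; N5 at 170 > 160. N1, N5 seize.
  N1 sheds 170 L/s to N19, N2, N8: 56 each (2 lost).
    N19: 20+56 = 76 ≤ 90
    N2: 90+56 = 146 > 140
    N8: 60+56 = 116 > 100
  N5 sheds 170 L/s to N19, N2, N9: 56 each (2 lost).
    N19: 76+56 = 132 > 90
    N2: 146+56 = 202 > 140
    N9: 10+56 = 66 ≤ 100
Round 2 — N19, N2, N8 seize.
  N19 sheds 132 L/s: no online neighbours, lost.
  N2 sheds 202 L/s: no online neighbours, lost.
  N8 sheds 116 L/s: no online neighbours, lost.
No further seizures.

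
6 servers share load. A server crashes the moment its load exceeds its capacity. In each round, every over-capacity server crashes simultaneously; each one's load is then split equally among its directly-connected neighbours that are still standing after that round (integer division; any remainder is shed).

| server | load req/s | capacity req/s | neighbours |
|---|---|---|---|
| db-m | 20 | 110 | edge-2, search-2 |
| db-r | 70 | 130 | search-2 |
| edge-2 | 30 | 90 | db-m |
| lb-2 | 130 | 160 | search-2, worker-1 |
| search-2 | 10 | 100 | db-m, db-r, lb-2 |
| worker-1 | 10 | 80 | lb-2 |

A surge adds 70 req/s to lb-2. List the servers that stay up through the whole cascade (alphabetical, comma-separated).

Round 1 — lb-2 at 200 > 160. lb-2 crashes.
  lb-2 sheds 200 req/s to search-2, worker-1: 100 each.
    search-2: 10+100 = 110 > 100
    worker-1: 10+100 = 110 > 80
Round 2 — search-2, worker-1 crash.
  search-2 sheds 110 req/s to db-m, db-r: 55 each.
    db-m: 20+55 = 75 ≤ 110
    db-r: 70+55 = 125 ≤ 130
  worker-1 sheds 110 req/s: no online neighbours, lost.
No further crashes.

db-m, db-r, edge-2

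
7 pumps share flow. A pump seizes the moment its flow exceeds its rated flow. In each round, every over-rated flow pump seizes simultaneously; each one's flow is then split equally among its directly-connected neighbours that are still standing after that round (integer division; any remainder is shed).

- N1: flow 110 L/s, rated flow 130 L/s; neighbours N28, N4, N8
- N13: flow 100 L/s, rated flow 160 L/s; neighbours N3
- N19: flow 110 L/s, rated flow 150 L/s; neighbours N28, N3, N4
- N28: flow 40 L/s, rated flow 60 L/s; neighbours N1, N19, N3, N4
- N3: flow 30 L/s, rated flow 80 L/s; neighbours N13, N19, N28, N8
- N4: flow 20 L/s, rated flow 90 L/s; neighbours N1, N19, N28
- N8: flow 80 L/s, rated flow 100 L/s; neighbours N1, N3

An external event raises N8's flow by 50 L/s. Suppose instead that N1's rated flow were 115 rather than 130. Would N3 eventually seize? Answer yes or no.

With N1's rated flow at 115:
Round 1 — N8 at 130 > 100. N8 seizes.
  N8 sheds 130 L/s to N1, N3: 65 each.
    N1: 110+65 = 175 > 115
    N3: 30+65 = 95 > 80
Round 2 — N1, N3 seize.
  N1 sheds 175 L/s to N28, N4: 87 each (1 lost).
    N28: 40+87 = 127 > 60
    N4: 20+87 = 107 > 90
  N3 sheds 95 L/s to N13, N19, N28: 31 each (2 lost).
    N13: 100+31 = 131 ≤ 160
    N19: 110+31 = 141 ≤ 150
    N28: 127+31 = 158 > 60
Round 3 — N28, N4 seize.
  N28 sheds 158 L/s to N19: 158 each.
    N19: 141+158 = 299 > 150
  N4 sheds 107 L/s to N19: 107 each.
    N19: 299+107 = 406 > 150
Round 4 — N19 seizes.
  N19 sheds 406 L/s: no online neighbours, lost.
No further seizures.

yes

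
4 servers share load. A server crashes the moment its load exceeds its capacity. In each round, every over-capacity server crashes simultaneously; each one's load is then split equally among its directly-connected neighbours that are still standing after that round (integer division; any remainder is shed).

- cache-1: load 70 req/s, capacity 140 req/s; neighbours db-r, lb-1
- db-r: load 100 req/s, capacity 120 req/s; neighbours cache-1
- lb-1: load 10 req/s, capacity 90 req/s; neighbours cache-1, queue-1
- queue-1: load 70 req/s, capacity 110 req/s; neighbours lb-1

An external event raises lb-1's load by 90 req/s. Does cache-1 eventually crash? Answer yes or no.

Round 1 — lb-1 at 100 > 90. lb-1 crashes.
  lb-1 sheds 100 req/s to cache-1, queue-1: 50 each.
    cache-1: 70+50 = 120 ≤ 140
    queue-1: 70+50 = 120 > 110
Round 2 — queue-1 crashes.
  queue-1 sheds 120 req/s: no online neighbours, lost.
No further crashes.

no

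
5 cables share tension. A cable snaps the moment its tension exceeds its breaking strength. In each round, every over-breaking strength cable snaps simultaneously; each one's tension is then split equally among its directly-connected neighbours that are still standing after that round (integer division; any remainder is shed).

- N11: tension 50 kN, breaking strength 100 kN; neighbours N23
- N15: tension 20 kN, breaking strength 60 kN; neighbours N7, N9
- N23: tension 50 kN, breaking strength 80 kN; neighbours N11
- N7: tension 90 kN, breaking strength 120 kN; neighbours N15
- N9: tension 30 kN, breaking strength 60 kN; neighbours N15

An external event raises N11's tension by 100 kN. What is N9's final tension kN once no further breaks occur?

30

Round 1 — N11 at 150 > 100. N11 snaps.
  N11 sheds 150 kN to N23: 150 each.
    N23: 50+150 = 200 > 80
Round 2 — N23 snaps.
  N23 sheds 200 kN: no online neighbours, lost.
No further breaks.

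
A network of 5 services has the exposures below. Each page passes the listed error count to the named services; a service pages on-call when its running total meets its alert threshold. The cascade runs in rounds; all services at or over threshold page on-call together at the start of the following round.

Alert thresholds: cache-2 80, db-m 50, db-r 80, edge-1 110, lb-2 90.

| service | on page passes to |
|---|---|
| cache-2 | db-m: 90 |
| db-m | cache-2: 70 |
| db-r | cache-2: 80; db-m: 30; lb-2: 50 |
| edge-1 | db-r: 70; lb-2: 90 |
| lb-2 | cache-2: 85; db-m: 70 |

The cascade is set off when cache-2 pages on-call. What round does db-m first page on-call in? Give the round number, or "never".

Round 1 — cache-2 pages on-call (initial).
  db-m: +90 → 90 ≥ 50
Round 2 — db-m pages on-call.
No further pages.

2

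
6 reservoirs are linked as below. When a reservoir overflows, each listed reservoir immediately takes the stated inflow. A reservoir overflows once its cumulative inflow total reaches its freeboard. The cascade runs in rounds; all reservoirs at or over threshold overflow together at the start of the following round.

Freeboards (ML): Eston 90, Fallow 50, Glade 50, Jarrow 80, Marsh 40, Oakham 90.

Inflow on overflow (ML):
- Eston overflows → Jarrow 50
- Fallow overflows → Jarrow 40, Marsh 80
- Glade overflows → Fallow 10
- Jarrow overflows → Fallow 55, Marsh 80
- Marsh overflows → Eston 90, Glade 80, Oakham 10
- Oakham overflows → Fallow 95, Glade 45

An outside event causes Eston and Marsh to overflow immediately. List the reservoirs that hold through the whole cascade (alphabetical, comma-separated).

Fallow, Jarrow, Oakham

Round 1 — Eston, Marsh overflow (initial).
  Glade: +80 → 80 ≥ 50
  Jarrow: +50 → 50 < 80
  Oakham: +10 → 10 < 90
Round 2 — Glade overflows.
  Fallow: +10 → 10 < 50
No further overflows.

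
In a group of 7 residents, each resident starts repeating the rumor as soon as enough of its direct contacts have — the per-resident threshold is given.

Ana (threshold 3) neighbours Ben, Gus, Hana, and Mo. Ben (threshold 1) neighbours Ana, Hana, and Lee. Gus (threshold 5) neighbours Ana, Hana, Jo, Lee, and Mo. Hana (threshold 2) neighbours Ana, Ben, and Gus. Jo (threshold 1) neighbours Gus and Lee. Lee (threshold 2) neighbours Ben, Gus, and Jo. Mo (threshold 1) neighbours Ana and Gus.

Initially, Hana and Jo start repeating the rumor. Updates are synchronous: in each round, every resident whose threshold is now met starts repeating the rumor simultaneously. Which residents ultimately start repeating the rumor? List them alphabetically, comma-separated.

Round 1 — Hana, Jo start repeating the rumor (initial).
Round 2 — checking thresholds:
  Ana: 1 of 4 neighbours < 3, holds.
  Ben: 1 of 3 neighbours ≥ 1, starts repeating the rumor.
  Gus: 2 of 5 neighbours < 5, holds.
  Lee: 1 of 3 neighbours < 2, holds.
Round 3 — checking thresholds:
  Ana: 2 of 4 neighbours < 3, holds.
  Gus: 2 of 5 neighbours < 5, holds.
  Lee: 2 of 3 neighbours ≥ 2, starts repeating the rumor.
Round 4 — no new spreads; cascade stops.

Ben, Hana, Jo, Lee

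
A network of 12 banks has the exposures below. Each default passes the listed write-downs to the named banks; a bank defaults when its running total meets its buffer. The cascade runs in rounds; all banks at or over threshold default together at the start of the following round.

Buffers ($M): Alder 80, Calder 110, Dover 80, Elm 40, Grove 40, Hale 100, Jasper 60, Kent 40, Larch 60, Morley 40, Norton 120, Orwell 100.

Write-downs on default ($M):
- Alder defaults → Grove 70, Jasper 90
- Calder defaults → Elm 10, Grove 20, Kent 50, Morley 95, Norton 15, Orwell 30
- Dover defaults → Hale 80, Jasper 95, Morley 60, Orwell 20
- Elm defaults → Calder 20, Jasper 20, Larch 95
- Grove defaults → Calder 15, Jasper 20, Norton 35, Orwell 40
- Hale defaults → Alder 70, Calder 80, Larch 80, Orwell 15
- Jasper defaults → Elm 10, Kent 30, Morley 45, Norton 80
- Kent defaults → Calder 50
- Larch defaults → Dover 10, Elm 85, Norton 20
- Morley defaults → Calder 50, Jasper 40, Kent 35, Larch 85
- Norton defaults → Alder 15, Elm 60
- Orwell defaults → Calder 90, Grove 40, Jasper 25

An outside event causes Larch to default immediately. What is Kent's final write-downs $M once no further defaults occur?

0

Round 1 — Larch defaults (initial).
  Dover: +10 → 10 < 80
  Elm: +85 → 85 ≥ 40
  Norton: +20 → 20 < 120
Round 2 — Elm defaults.
  Calder: +20 → 20 < 110
  Jasper: +20 → 20 < 60
No further defaults.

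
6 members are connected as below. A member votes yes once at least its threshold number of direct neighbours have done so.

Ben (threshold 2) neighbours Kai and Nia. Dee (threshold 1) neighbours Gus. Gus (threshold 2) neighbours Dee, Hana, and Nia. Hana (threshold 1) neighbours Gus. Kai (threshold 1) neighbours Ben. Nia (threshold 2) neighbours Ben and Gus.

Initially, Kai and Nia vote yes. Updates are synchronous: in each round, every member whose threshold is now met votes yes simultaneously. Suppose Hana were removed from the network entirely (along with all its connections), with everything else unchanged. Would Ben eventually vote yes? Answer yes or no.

With Hana removed:
Round 1 — Kai, Nia vote yes (initial).
Round 2 — checking thresholds:
  Ben: 2 of 2 neighbours ≥ 2, votes yes.
  Gus: 1 of 2 neighbours < 2, below threshold.
Round 3 — no new yes votes; cascade stops.

yes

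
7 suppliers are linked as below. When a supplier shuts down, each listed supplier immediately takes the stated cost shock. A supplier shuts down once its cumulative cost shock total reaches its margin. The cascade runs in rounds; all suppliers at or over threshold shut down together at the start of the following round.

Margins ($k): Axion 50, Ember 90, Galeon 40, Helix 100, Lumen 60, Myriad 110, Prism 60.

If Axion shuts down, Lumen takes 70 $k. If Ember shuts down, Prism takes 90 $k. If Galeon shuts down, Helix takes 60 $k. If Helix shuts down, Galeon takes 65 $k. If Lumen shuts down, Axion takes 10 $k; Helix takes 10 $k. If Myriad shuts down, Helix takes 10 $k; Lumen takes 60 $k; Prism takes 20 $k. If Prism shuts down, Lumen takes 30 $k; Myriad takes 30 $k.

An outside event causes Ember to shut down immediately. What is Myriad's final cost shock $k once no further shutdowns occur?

Round 1 — Ember shuts down (initial).
  Prism: +90 → 90 ≥ 60
Round 2 — Prism shuts down.
  Lumen: +30 → 30 < 60
  Myriad: +30 → 30 < 110
No further shutdowns.

30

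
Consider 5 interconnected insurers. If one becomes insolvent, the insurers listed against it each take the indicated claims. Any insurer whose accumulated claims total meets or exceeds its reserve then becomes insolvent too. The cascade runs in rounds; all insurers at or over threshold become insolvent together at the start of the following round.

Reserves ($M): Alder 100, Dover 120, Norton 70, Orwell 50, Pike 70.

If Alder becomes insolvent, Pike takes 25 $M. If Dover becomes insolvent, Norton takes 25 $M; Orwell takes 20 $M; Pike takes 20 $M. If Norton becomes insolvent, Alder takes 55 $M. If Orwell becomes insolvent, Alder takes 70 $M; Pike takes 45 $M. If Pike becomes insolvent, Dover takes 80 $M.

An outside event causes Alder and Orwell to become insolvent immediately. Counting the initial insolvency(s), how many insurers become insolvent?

Round 1 — Alder, Orwell become insolvent (initial).
  Pike: +25+45 → 70 ≥ 70
Round 2 — Pike becomes insolvent.
  Dover: +80 → 80 < 120
No further insolvencies.

3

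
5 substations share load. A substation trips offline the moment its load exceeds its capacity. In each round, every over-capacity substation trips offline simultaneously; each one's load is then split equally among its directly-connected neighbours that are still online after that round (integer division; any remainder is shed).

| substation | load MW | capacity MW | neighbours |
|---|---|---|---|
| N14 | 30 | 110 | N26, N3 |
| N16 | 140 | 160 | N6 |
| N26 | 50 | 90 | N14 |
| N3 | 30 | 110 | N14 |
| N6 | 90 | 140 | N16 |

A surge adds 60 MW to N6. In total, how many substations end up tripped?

2

Round 1 — N6 at 150 > 140. N6 trips offline.
  N6 sheds 150 MW to N16: 150 each.
    N16: 140+150 = 290 > 160
Round 2 — N16 trips offline.
  N16 sheds 290 MW: no online neighbours, lost.
No further trips.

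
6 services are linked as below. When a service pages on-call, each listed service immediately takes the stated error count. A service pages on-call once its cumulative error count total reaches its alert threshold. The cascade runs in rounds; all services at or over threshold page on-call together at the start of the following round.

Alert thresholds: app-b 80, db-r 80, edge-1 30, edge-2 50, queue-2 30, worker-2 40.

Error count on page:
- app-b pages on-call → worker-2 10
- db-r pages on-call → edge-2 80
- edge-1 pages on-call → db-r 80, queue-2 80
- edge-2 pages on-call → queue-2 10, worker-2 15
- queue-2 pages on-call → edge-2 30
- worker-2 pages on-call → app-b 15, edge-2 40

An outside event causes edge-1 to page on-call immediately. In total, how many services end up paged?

4

Round 1 — edge-1 pages on-call (initial).
  db-r: +80 → 80 ≥ 80
  queue-2: +80 → 80 ≥ 30
Round 2 — db-r, queue-2 page on-call.
  edge-2: +80+30 → 110 ≥ 50
Round 3 — edge-2 pages on-call.
  worker-2: +15 → 15 < 40
No further pages.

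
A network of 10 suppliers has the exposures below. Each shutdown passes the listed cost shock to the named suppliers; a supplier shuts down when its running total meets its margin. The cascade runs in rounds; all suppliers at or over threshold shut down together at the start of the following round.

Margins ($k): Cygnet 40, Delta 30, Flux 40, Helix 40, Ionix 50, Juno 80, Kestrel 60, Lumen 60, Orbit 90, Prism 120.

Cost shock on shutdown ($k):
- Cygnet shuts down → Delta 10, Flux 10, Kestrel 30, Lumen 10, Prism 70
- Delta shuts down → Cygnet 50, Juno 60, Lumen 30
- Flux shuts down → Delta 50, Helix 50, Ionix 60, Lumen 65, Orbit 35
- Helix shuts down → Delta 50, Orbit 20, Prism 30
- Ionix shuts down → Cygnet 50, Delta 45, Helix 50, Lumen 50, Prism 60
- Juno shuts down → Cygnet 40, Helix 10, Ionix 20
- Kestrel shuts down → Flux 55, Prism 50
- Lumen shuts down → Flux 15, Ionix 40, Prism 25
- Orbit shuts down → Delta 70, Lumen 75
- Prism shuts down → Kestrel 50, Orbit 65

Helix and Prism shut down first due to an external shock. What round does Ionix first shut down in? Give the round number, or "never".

Round 1 — Helix, Prism shut down (initial).
  Delta: +50 → 50 ≥ 30
  Kestrel: +50 → 50 < 60
  Orbit: +20+65 → 85 < 90
Round 2 — Delta shuts down.
  Cygnet: +50 → 50 ≥ 40
  Juno: +60 → 60 < 80
  Lumen: +30 → 30 < 60
Round 3 — Cygnet shuts down.
  Flux: +10 → 10 < 40
  Kestrel: +30 → 80 ≥ 60
  Lumen: +10 → 40 < 60
Round 4 — Kestrel shuts down.
  Flux: +55 → 65 ≥ 40
Round 5 — Flux shuts down.
  Ionix: +60 → 60 ≥ 50
  Lumen: +65 → 105 ≥ 60
  Orbit: +35 → 120 ≥ 90
Round 6 — Ionix, Lumen, Orbit shut down.
No further shutdowns.

6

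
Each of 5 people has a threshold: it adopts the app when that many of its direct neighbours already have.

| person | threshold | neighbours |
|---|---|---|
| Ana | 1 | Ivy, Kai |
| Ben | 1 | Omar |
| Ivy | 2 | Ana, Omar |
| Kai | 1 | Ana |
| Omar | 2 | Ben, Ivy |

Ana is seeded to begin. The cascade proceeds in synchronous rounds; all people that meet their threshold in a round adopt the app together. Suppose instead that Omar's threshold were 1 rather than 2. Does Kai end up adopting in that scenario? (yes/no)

With Omar's threshold at 1:
Round 1 — Ana adopts the app (initial).
Round 2 — checking thresholds:
  Ivy: 1 of 2 neighbours < 2, holds.
  Kai: 1 of 1 neighbours ≥ 1, adopts the app.
Round 3 — no new adoptions; cascade stops.

yes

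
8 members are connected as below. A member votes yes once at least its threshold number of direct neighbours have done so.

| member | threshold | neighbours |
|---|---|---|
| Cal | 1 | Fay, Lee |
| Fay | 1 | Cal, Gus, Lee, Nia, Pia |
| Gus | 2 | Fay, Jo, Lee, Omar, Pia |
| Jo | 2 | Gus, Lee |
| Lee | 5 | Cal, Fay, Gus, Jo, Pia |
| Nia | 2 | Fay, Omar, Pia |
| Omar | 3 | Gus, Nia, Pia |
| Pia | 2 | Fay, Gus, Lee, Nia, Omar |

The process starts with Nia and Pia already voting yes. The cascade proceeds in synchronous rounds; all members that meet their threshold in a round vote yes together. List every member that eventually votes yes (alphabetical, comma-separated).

Cal, Fay, Gus, Nia, Omar, Pia

Round 1 — Nia, Pia vote yes (initial).
Round 2 — checking thresholds:
  Fay: 2 of 5 neighbours ≥ 1, votes yes.
  Gus: 1 of 5 neighbours < 2, not yet.
  Lee: 1 of 5 neighbours < 5, not yet.
  Omar: 2 of 3 neighbours < 3, not yet.
Round 3 — checking thresholds:
  Cal: 1 of 2 neighbours ≥ 1, votes yes.
  Gus: 2 of 5 neighbours ≥ 2, votes yes.
  Lee: 2 of 5 neighbours < 5, not yet.
  Omar: 2 of 3 neighbours < 3, not yet.
Round 4 — checking thresholds:
  Jo: 1 of 2 neighbours < 2, not yet.
  Lee: 4 of 5 neighbours < 5, not yet.
  Omar: 3 of 3 neighbours ≥ 3, votes yes.
Round 5 — no new yes votes; cascade stops.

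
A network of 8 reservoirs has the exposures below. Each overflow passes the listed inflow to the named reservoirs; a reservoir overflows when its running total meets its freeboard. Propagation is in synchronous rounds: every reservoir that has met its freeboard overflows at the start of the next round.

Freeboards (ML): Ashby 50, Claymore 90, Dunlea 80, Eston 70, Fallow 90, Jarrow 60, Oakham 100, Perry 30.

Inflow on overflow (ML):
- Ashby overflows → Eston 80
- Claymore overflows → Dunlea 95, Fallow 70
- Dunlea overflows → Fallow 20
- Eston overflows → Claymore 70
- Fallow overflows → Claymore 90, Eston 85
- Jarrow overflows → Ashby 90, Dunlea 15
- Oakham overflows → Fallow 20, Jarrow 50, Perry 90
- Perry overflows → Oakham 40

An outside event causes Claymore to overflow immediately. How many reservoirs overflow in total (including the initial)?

Round 1 — Claymore overflows (initial).
  Dunlea: +95 → 95 ≥ 80
  Fallow: +70 → 70 < 90
Round 2 — Dunlea overflows.
  Fallow: +20 → 90 ≥ 90
Round 3 — Fallow overflows.
  Eston: +85 → 85 ≥ 70
Round 4 — Eston overflows.
No further overflows.

4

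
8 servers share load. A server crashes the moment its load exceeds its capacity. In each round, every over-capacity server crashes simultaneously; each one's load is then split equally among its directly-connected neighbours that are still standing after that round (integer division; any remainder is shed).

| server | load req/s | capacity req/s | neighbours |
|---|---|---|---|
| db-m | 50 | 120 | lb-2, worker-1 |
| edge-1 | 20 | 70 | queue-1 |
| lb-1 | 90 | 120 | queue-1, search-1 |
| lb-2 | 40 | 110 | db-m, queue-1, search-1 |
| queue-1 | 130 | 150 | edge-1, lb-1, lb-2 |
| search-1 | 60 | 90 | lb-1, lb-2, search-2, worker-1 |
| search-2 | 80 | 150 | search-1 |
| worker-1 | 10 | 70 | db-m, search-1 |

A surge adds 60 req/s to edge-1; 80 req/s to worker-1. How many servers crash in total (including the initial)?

Round 1 — edge-1 at 80 > 70; worker-1 at 90 > 70. edge-1, worker-1 crash.
  edge-1 sheds 80 req/s to queue-1: 80 each.
    queue-1: 130+80 = 210 > 150
  worker-1 sheds 90 req/s to db-m, search-1: 45 each.
    db-m: 50+45 = 95 ≤ 120
    search-1: 60+45 = 105 > 90
Round 2 — queue-1, search-1 crash.
  queue-1 sheds 210 req/s to lb-1, lb-2: 105 each.
    lb-1: 90+105 = 195 > 120
    lb-2: 40+105 = 145 > 110
  search-1 sheds 105 req/s to lb-1, lb-2, search-2: 35 each.
    lb-1: 195+35 = 230 > 120
    lb-2: 145+35 = 180 > 110
    search-2: 80+35 = 115 ≤ 150
Round 3 — lb-1, lb-2 crash.
  lb-1 sheds 230 req/s: no online neighbours, lost.
  lb-2 sheds 180 req/s to db-m: 180 each.
    db-m: 95+180 = 275 > 120
Round 4 — db-m crashes.
  db-m sheds 275 req/s: no online neighbours, lost.
No further crashes.

7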